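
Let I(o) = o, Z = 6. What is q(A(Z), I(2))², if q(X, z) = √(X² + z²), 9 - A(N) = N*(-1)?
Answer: 229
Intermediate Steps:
A(N) = 9 + N (A(N) = 9 - N*(-1) = 9 - (-1)*N = 9 + N)
q(A(Z), I(2))² = (√((9 + 6)² + 2²))² = (√(15² + 4))² = (√(225 + 4))² = (√229)² = 229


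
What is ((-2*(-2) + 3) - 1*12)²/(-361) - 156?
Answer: -56341/361 ≈ -156.07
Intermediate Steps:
((-2*(-2) + 3) - 1*12)²/(-361) - 156 = ((4 + 3) - 12)²*(-1/361) - 156 = (7 - 12)²*(-1/361) - 156 = (-5)²*(-1/361) - 156 = 25*(-1/361) - 156 = -25/361 - 156 = -56341/361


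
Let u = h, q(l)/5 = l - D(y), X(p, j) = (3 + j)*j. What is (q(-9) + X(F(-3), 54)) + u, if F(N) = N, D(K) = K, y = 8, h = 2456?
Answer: 5449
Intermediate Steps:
X(p, j) = j*(3 + j)
q(l) = -40 + 5*l (q(l) = 5*(l - 1*8) = 5*(l - 8) = 5*(-8 + l) = -40 + 5*l)
u = 2456
(q(-9) + X(F(-3), 54)) + u = ((-40 + 5*(-9)) + 54*(3 + 54)) + 2456 = ((-40 - 45) + 54*57) + 2456 = (-85 + 3078) + 2456 = 2993 + 2456 = 5449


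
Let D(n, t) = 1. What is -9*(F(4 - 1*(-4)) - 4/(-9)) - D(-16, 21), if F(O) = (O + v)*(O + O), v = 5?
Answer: -1877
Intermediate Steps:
F(O) = 2*O*(5 + O) (F(O) = (O + 5)*(O + O) = (5 + O)*(2*O) = 2*O*(5 + O))
-9*(F(4 - 1*(-4)) - 4/(-9)) - D(-16, 21) = -9*(2*(4 - 1*(-4))*(5 + (4 - 1*(-4))) - 4/(-9)) - 1*1 = -9*(2*(4 + 4)*(5 + (4 + 4)) - 4*(-1/9)) - 1 = -9*(2*8*(5 + 8) + 4/9) - 1 = -9*(2*8*13 + 4/9) - 1 = -9*(208 + 4/9) - 1 = -9*1876/9 - 1 = -1876 - 1 = -1877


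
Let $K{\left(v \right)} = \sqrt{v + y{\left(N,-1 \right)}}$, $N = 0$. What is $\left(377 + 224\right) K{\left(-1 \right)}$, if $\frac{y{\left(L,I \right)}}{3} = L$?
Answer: $601 i \approx 601.0 i$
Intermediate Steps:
$y{\left(L,I \right)} = 3 L$
$K{\left(v \right)} = \sqrt{v}$ ($K{\left(v \right)} = \sqrt{v + 3 \cdot 0} = \sqrt{v + 0} = \sqrt{v}$)
$\left(377 + 224\right) K{\left(-1 \right)} = \left(377 + 224\right) \sqrt{-1} = 601 i$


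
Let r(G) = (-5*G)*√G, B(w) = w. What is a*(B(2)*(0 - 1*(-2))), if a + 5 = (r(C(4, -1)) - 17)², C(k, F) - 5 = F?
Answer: 12976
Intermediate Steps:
C(k, F) = 5 + F
r(G) = -5*G^(3/2)
a = 3244 (a = -5 + (-5*(5 - 1)^(3/2) - 17)² = -5 + (-5*4^(3/2) - 17)² = -5 + (-5*8 - 17)² = -5 + (-40 - 17)² = -5 + (-57)² = -5 + 3249 = 3244)
a*(B(2)*(0 - 1*(-2))) = 3244*(2*(0 - 1*(-2))) = 3244*(2*(0 + 2)) = 3244*(2*2) = 3244*4 = 12976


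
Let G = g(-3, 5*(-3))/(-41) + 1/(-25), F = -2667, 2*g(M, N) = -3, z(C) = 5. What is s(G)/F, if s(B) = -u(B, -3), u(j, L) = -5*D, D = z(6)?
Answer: -25/2667 ≈ -0.0093738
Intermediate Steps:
D = 5
g(M, N) = -3/2 (g(M, N) = (½)*(-3) = -3/2)
G = -7/2050 (G = -3/2/(-41) + 1/(-25) = -3/2*(-1/41) + 1*(-1/25) = 3/82 - 1/25 = -7/2050 ≈ -0.0034146)
u(j, L) = -25 (u(j, L) = -5*5 = -25)
s(B) = 25 (s(B) = -1*(-25) = 25)
s(G)/F = 25/(-2667) = 25*(-1/2667) = -25/2667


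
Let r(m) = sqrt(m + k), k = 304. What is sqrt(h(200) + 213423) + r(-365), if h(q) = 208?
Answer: sqrt(213631) + I*sqrt(61) ≈ 462.2 + 7.8102*I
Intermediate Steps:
r(m) = sqrt(304 + m) (r(m) = sqrt(m + 304) = sqrt(304 + m))
sqrt(h(200) + 213423) + r(-365) = sqrt(208 + 213423) + sqrt(304 - 365) = sqrt(213631) + sqrt(-61) = sqrt(213631) + I*sqrt(61)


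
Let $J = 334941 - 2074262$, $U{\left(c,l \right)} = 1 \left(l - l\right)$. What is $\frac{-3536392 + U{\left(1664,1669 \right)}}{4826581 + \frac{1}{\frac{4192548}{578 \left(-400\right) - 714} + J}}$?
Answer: $- \frac{356624872274856316}{486733041090762347} \approx -0.73269$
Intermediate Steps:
$U{\left(c,l \right)} = 0$ ($U{\left(c,l \right)} = 1 \cdot 0 = 0$)
$J = -1739321$ ($J = 334941 - 2074262 = -1739321$)
$\frac{-3536392 + U{\left(1664,1669 \right)}}{4826581 + \frac{1}{\frac{4192548}{578 \left(-400\right) - 714} + J}} = \frac{-3536392 + 0}{4826581 + \frac{1}{\frac{4192548}{578 \left(-400\right) - 714} - 1739321}} = - \frac{3536392}{4826581 + \frac{1}{\frac{4192548}{-231200 - 714} - 1739321}} = - \frac{3536392}{4826581 + \frac{1}{\frac{4192548}{-231914} - 1739321}} = - \frac{3536392}{4826581 + \frac{1}{4192548 \left(- \frac{1}{231914}\right) - 1739321}} = - \frac{3536392}{4826581 + \frac{1}{- \frac{2096274}{115957} - 1739321}} = - \frac{3536392}{4826581 + \frac{1}{- \frac{201688541471}{115957}}} = - \frac{3536392}{4826581 - \frac{115957}{201688541471}} = - \frac{3536392}{\frac{973466082181524694}{201688541471}} = \left(-3536392\right) \frac{201688541471}{973466082181524694} = - \frac{356624872274856316}{486733041090762347}$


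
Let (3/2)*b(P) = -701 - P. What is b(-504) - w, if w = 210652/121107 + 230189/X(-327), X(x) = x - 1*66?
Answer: 7181298763/15865017 ≈ 452.65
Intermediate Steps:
b(P) = -1402/3 - 2*P/3 (b(P) = 2*(-701 - P)/3 = -1402/3 - 2*P/3)
X(x) = -66 + x (X(x) = x - 66 = -66 + x)
w = -3088301443/5288339 (w = 210652/121107 + 230189/(-66 - 327) = 210652*(1/121107) + 230189/(-393) = 210652/121107 + 230189*(-1/393) = 210652/121107 - 230189/393 = -3088301443/5288339 ≈ -583.98)
b(-504) - w = (-1402/3 - ⅔*(-504)) - 1*(-3088301443/5288339) = (-1402/3 + 336) + 3088301443/5288339 = -394/3 + 3088301443/5288339 = 7181298763/15865017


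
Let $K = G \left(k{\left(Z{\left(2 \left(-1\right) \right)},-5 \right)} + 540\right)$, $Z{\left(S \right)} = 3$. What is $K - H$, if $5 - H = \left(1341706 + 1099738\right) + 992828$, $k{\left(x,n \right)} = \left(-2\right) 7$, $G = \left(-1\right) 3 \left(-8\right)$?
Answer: $3446891$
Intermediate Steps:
$G = 24$ ($G = \left(-3\right) \left(-8\right) = 24$)
$k{\left(x,n \right)} = -14$
$K = 12624$ ($K = 24 \left(-14 + 540\right) = 24 \cdot 526 = 12624$)
$H = -3434267$ ($H = 5 - \left(\left(1341706 + 1099738\right) + 992828\right) = 5 - \left(2441444 + 992828\right) = 5 - 3434272 = -3434267$)
$K - H = 12624 - -3434267 = 12624 + 3434267 = 3446891$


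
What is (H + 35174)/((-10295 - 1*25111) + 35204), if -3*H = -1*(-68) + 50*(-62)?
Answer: -54277/303 ≈ -179.13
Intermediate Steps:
H = 3032/3 (H = -(-1*(-68) + 50*(-62))/3 = -(68 - 3100)/3 = -1/3*(-3032) = 3032/3 ≈ 1010.7)
(H + 35174)/((-10295 - 1*25111) + 35204) = (3032/3 + 35174)/((-10295 - 1*25111) + 35204) = 108554/(3*((-10295 - 25111) + 35204)) = 108554/(3*(-35406 + 35204)) = (108554/3)/(-202) = (108554/3)*(-1/202) = -54277/303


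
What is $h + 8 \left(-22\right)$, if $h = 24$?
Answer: $-152$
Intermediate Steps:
$h + 8 \left(-22\right) = 24 + 8 \left(-22\right) = 24 - 176 = -152$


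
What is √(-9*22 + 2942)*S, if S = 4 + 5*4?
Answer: 336*√14 ≈ 1257.2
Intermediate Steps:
S = 24 (S = 4 + 20 = 24)
√(-9*22 + 2942)*S = √(-9*22 + 2942)*24 = √(-198 + 2942)*24 = √2744*24 = (14*√14)*24 = 336*√14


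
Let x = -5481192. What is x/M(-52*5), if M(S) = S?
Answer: 1370298/65 ≈ 21082.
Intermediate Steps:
x/M(-52*5) = -5481192/((-52*5)) = -5481192/(-260) = -5481192*(-1/260) = 1370298/65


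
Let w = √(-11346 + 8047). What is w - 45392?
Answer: -45392 + I*√3299 ≈ -45392.0 + 57.437*I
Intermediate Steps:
w = I*√3299 (w = √(-3299) = I*√3299 ≈ 57.437*I)
w - 45392 = I*√3299 - 45392 = -45392 + I*√3299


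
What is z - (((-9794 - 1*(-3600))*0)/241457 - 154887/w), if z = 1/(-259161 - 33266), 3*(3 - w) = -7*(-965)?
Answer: -135879428993/1972712542 ≈ -68.880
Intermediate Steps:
w = -6746/3 (w = 3 - (-7)*(-965)/3 = 3 - 1/3*6755 = 3 - 6755/3 = -6746/3 ≈ -2248.7)
z = -1/292427 (z = 1/(-292427) = -1/292427 ≈ -3.4197e-6)
z - (((-9794 - 1*(-3600))*0)/241457 - 154887/w) = -1/292427 - (((-9794 - 1*(-3600))*0)/241457 - 154887/(-6746/3)) = -1/292427 - (((-9794 + 3600)*0)*(1/241457) - 154887*(-3/6746)) = -1/292427 - (-6194*0*(1/241457) + 464661/6746) = -1/292427 - (0*(1/241457) + 464661/6746) = -1/292427 - (0 + 464661/6746) = -1/292427 - 1*464661/6746 = -1/292427 - 464661/6746 = -135879428993/1972712542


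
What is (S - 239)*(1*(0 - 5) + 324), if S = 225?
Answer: -4466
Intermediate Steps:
(S - 239)*(1*(0 - 5) + 324) = (225 - 239)*(1*(0 - 5) + 324) = -14*(1*(-5) + 324) = -14*(-5 + 324) = -14*319 = -4466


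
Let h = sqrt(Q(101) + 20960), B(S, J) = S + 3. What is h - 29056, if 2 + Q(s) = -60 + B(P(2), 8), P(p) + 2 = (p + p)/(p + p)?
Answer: -29056 + 10*sqrt(209) ≈ -28911.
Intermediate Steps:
P(p) = -1 (P(p) = -2 + (p + p)/(p + p) = -2 + (2*p)/((2*p)) = -2 + (2*p)*(1/(2*p)) = -2 + 1 = -1)
B(S, J) = 3 + S
Q(s) = -60 (Q(s) = -2 + (-60 + (3 - 1)) = -2 + (-60 + 2) = -2 - 58 = -60)
h = 10*sqrt(209) (h = sqrt(-60 + 20960) = sqrt(20900) = 10*sqrt(209) ≈ 144.57)
h - 29056 = 10*sqrt(209) - 29056 = -29056 + 10*sqrt(209)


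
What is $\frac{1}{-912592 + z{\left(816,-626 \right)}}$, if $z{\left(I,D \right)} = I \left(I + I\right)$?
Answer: $\frac{1}{419120} \approx 2.386 \cdot 10^{-6}$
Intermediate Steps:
$z{\left(I,D \right)} = 2 I^{2}$ ($z{\left(I,D \right)} = I 2 I = 2 I^{2}$)
$\frac{1}{-912592 + z{\left(816,-626 \right)}} = \frac{1}{-912592 + 2 \cdot 816^{2}} = \frac{1}{-912592 + 2 \cdot 665856} = \frac{1}{-912592 + 1331712} = \frac{1}{419120}$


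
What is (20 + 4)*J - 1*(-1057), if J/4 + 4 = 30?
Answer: 3553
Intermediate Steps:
J = 104 (J = -16 + 4*30 = -16 + 120 = 104)
(20 + 4)*J - 1*(-1057) = (20 + 4)*104 - 1*(-1057) = 24*104 + 1057 = 2496 + 1057 = 3553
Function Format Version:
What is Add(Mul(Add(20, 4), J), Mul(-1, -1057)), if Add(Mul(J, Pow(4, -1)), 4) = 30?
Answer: 3553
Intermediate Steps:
J = 104 (J = Add(-16, Mul(4, 30)) = Add(-16, 120) = 104)
Add(Mul(Add(20, 4), J), Mul(-1, -1057)) = Add(Mul(Add(20, 4), 104), Mul(-1, -1057)) = Add(Mul(24, 104), 1057) = Add(2496, 1057) = 3553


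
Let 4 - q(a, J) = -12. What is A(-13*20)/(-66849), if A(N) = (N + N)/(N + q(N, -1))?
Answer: -130/4077789 ≈ -3.1880e-5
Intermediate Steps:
q(a, J) = 16 (q(a, J) = 4 - 1*(-12) = 4 + 12 = 16)
A(N) = 2*N/(16 + N) (A(N) = (N + N)/(N + 16) = (2*N)/(16 + N) = 2*N/(16 + N))
A(-13*20)/(-66849) = (2*(-13*20)/(16 - 13*20))/(-66849) = (2*(-260)/(16 - 260))*(-1/66849) = (2*(-260)/(-244))*(-1/66849) = (2*(-260)*(-1/244))*(-1/66849) = (130/61)*(-1/66849) = -130/4077789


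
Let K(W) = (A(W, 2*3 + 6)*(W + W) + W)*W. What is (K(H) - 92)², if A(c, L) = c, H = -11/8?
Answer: 595311201/65536 ≈ 9083.7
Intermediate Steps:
H = -11/8 (H = -11*⅛ = -11/8 ≈ -1.3750)
K(W) = W*(W + 2*W²) (K(W) = (W*(W + W) + W)*W = (W*(2*W) + W)*W = (2*W² + W)*W = (W + 2*W²)*W = W*(W + 2*W²))
(K(H) - 92)² = ((-11/8)²*(1 + 2*(-11/8)) - 92)² = (121*(1 - 11/4)/64 - 92)² = ((121/64)*(-7/4) - 92)² = (-847/256 - 92)² = (-24399/256)² = 595311201/65536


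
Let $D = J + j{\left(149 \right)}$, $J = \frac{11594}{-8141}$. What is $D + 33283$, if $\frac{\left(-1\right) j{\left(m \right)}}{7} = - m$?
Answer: $\frac{279436372}{8141} \approx 34325.0$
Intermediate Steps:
$j{\left(m \right)} = 7 m$ ($j{\left(m \right)} = - 7 \left(- m\right) = 7 m$)
$J = - \frac{11594}{8141}$ ($J = 11594 \left(- \frac{1}{8141}\right) = - \frac{11594}{8141} \approx -1.4241$)
$D = \frac{8479469}{8141}$ ($D = - \frac{11594}{8141} + 7 \cdot 149 = - \frac{11594}{8141} + 1043 = \frac{8479469}{8141} \approx 1041.6$)
$D + 33283 = \frac{8479469}{8141} + 33283 = \frac{279436372}{8141}$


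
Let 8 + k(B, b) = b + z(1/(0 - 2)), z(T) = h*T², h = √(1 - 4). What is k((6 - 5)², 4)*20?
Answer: -80 + 5*I*√3 ≈ -80.0 + 8.6602*I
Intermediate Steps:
h = I*√3 (h = √(-3) = I*√3 ≈ 1.732*I)
z(T) = I*√3*T² (z(T) = (I*√3)*T² = I*√3*T²)
k(B, b) = -8 + b + I*√3/4 (k(B, b) = -8 + (b + I*√3*(1/(0 - 2))²) = -8 + (b + I*√3*(1/(-2))²) = -8 + (b + I*√3*(-½)²) = -8 + (b + I*√3*(¼)) = -8 + (b + I*√3/4) = -8 + b + I*√3/4)
k((6 - 5)², 4)*20 = (-8 + 4 + I*√3/4)*20 = (-4 + I*√3/4)*20 = -80 + 5*I*√3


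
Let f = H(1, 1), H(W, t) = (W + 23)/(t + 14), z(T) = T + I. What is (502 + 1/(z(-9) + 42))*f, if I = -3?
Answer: 60244/75 ≈ 803.25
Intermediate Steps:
z(T) = -3 + T (z(T) = T - 3 = -3 + T)
H(W, t) = (23 + W)/(14 + t)
f = 8/5 (f = (23 + 1)/(14 + 1) = 24/15 = (1/15)*24 = 8/5 ≈ 1.6000)
(502 + 1/(z(-9) + 42))*f = (502 + 1/((-3 - 9) + 42))*(8/5) = (502 + 1/(-12 + 42))*(8/5) = (502 + 1/30)*(8/5) = (15061/30)*(8/5) = 60244/75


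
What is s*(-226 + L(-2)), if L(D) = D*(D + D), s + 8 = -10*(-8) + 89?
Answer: -35098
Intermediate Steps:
s = 161 (s = -8 + (-10*(-8) + 89) = -8 + (80 + 89) = -8 + 169 = 161)
L(D) = 2*D**2 (L(D) = D*(2*D) = 2*D**2)
s*(-226 + L(-2)) = 161*(-226 + 2*(-2)**2) = 161*(-226 + 2*4) = 161*(-226 + 8) = 161*(-218) = -35098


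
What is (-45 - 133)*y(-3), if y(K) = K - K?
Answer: 0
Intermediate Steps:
y(K) = 0
(-45 - 133)*y(-3) = (-45 - 133)*0 = -178*0 = 0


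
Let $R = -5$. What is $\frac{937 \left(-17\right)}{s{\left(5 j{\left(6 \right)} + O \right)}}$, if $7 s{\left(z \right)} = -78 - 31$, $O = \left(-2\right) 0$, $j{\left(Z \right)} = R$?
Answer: $\frac{111503}{109} \approx 1023.0$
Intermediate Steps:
$j{\left(Z \right)} = -5$
$O = 0$
$s{\left(z \right)} = - \frac{109}{7}$ ($s{\left(z \right)} = \frac{-78 - 31}{7} = \frac{1}{7} \left(-109\right) = - \frac{109}{7}$)
$\frac{937 \left(-17\right)}{s{\left(5 j{\left(6 \right)} + O \right)}} = \frac{937 \left(-17\right)}{- \frac{109}{7}} = \left(-15929\right) \left(- \frac{7}{109}\right) = \frac{111503}{109}$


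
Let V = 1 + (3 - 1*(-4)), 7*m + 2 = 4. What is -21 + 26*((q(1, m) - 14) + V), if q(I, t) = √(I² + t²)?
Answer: -177 + 26*√53/7 ≈ -149.96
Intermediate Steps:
m = 2/7 (m = -2/7 + (⅐)*4 = -2/7 + 4/7 = 2/7 ≈ 0.28571)
V = 8 (V = 1 + (3 + 4) = 1 + 7 = 8)
-21 + 26*((q(1, m) - 14) + V) = -21 + 26*((√(1² + (2/7)²) - 14) + 8) = -21 + 26*((√(1 + 4/49) - 14) + 8) = -21 + 26*((√(53/49) - 14) + 8) = -21 + 26*((√53/7 - 14) + 8) = -21 + 26*((-14 + √53/7) + 8) = -21 + 26*(-6 + √53/7) = -21 + (-156 + 26*√53/7) = -177 + 26*√53/7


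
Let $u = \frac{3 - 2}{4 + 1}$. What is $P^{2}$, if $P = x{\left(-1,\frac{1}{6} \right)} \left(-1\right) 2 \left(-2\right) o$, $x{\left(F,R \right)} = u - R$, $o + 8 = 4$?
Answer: $\frac{64}{225} \approx 0.28444$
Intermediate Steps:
$u = \frac{1}{5}$ ($u = 1 \cdot \frac{1}{5} = \frac{1}{5} \approx 0.2$)
$o = -4$ ($o = -8 + 4 = -4$)
$x{\left(F,R \right)} = \frac{1}{5} - R$
$P = - \frac{8}{15}$ ($P = \left(\frac{1}{5} - \frac{1}{6}\right) \left(-1\right) 2 \left(-2\right) \left(-4\right) = \left(\frac{1}{5} - \frac{1}{6}\right) \left(\left(-2\right) \left(-2\right)\right) \left(-4\right) = \left(\frac{1}{5} - \frac{1}{6}\right) 4 \left(-4\right) = \frac{1}{30} \cdot 4 \left(-4\right) = \frac{2}{15} \left(-4\right) = - \frac{8}{15} \approx -0.53333$)
$P^{2} = \left(- \frac{8}{15}\right)^{2} = \frac{64}{225}$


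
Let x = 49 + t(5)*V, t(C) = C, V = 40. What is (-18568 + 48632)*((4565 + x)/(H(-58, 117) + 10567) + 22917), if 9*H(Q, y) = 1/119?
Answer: 3898740968936160/5658629 ≈ 6.8899e+8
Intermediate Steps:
H(Q, y) = 1/1071 (H(Q, y) = (⅑)/119 = (⅑)*(1/119) = 1/1071)
x = 249 (x = 49 + 5*40 = 49 + 200 = 249)
(-18568 + 48632)*((4565 + x)/(H(-58, 117) + 10567) + 22917) = (-18568 + 48632)*((4565 + 249)/(1/1071 + 10567) + 22917) = 30064*(4814/(11317258/1071) + 22917) = 30064*(4814*(1071/11317258) + 22917) = 30064*(2577897/5658629 + 22917) = 30064*(129681378690/5658629) = 3898740968936160/5658629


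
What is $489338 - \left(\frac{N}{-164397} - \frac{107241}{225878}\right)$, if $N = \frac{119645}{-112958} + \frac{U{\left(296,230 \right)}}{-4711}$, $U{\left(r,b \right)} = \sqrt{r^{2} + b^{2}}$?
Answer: $\frac{513138013615960026080}{1048636148751057} - \frac{2 \sqrt{35129}}{774474267} \approx 4.8934 \cdot 10^{5}$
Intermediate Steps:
$U{\left(r,b \right)} = \sqrt{b^{2} + r^{2}}$
$N = - \frac{119645}{112958} - \frac{2 \sqrt{35129}}{4711}$ ($N = \frac{119645}{-112958} + \frac{\sqrt{230^{2} + 296^{2}}}{-4711} = 119645 \left(- \frac{1}{112958}\right) + \sqrt{52900 + 87616} \left(- \frac{1}{4711}\right) = - \frac{119645}{112958} + \sqrt{140516} \left(- \frac{1}{4711}\right) = - \frac{119645}{112958} + 2 \sqrt{35129} \left(- \frac{1}{4711}\right) = - \frac{119645}{112958} - \frac{2 \sqrt{35129}}{4711} \approx -1.1388$)
$489338 - \left(\frac{N}{-164397} - \frac{107241}{225878}\right) = 489338 - \left(\frac{- \frac{119645}{112958} - \frac{2 \sqrt{35129}}{4711}}{-164397} - \frac{107241}{225878}\right) = 489338 - \left(\left(- \frac{119645}{112958} - \frac{2 \sqrt{35129}}{4711}\right) \left(- \frac{1}{164397}\right) - \frac{107241}{225878}\right) = 489338 - \left(\left(\frac{119645}{18569956326} + \frac{2 \sqrt{35129}}{774474267}\right) - \frac{107241}{225878}\right) = 489338 - \left(- \frac{497858415295814}{1048636148751057} + \frac{2 \sqrt{35129}}{774474267}\right) = 489338 + \left(\frac{497858415295814}{1048636148751057} - \frac{2 \sqrt{35129}}{774474267}\right) = \frac{513138013615960026080}{1048636148751057} - \frac{2 \sqrt{35129}}{774474267}$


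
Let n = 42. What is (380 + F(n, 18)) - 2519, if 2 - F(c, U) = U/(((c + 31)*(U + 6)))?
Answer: -624007/292 ≈ -2137.0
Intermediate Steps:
F(c, U) = 2 - U/((6 + U)*(31 + c)) (F(c, U) = 2 - U/((c + 31)*(U + 6)) = 2 - U/((31 + c)*(6 + U)) = 2 - U/((6 + U)*(31 + c)))
(380 + F(n, 18)) - 2519 = (380 + (372 + 12*42 + 61*18 + 2*18*42)/(186 + 6*42 + 31*18 + 18*42)) - 2519 = (380 + (372 + 504 + 1098 + 1512)/(186 + 252 + 558 + 756)) - 2519 = (380 + 3486/1752) - 2519 = (380 + (1/1752)*3486) - 2519 = (380 + 581/292) - 2519 = 111541/292 - 2519 = -624007/292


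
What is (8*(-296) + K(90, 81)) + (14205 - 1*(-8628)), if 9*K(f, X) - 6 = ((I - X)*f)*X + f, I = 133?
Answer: 187787/3 ≈ 62596.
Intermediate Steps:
K(f, X) = ⅔ + f/9 + X*f*(133 - X)/9 (K(f, X) = ⅔ + (((133 - X)*f)*X + f)/9 = ⅔ + ((f*(133 - X))*X + f)/9 = ⅔ + (X*f*(133 - X) + f)/9 = ⅔ + (f + X*f*(133 - X))/9 = ⅔ + (f/9 + X*f*(133 - X)/9) = ⅔ + f/9 + X*f*(133 - X)/9)
(8*(-296) + K(90, 81)) + (14205 - 1*(-8628)) = (8*(-296) + (⅔ + (⅑)*90 - ⅑*90*81² + (133/9)*81*90)) + (14205 - 1*(-8628)) = (-2368 + (⅔ + 10 - ⅑*90*6561 + 107730)) + (14205 + 8628) = (-2368 + (⅔ + 10 - 65610 + 107730)) + 22833 = (-2368 + 126392/3) + 22833 = 119288/3 + 22833 = 187787/3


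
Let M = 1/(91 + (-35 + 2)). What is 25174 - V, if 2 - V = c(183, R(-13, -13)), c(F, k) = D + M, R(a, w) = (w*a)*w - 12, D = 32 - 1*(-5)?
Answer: 1462123/58 ≈ 25209.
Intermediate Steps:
M = 1/58 (M = 1/(91 - 33) = 1/58 ≈ 0.017241)
D = 37 (D = 32 + 5 = 37)
R(a, w) = -12 + a*w² (R(a, w) = (a*w)*w - 12 = a*w² - 12 = -12 + a*w²)
c(F, k) = 2147/58 (c(F, k) = 37 + 1/58 = 2147/58)
V = -2031/58 (V = 2 - 1*2147/58 = 2 - 2147/58 = -2031/58 ≈ -35.017)
25174 - V = 25174 - 1*(-2031/58) = 25174 + 2031/58 = 1462123/58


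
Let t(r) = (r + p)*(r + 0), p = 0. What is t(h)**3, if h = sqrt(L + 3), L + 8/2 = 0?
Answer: -1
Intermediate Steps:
L = -4 (L = -4 + 0 = -4)
h = I (h = sqrt(-4 + 3) = sqrt(-1) = I ≈ 1.0*I)
t(r) = r**2 (t(r) = (r + 0)*(r + 0) = r*r = r**2)
t(h)**3 = (I**2)**3 = (-1)**3 = -1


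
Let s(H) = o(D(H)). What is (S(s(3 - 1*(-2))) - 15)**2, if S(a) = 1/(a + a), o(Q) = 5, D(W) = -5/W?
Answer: 22201/100 ≈ 222.01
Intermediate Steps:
s(H) = 5
S(a) = 1/(2*a)
(S(s(3 - 1*(-2))) - 15)**2 = ((1/2)/5 - 15)**2 = ((1/2)*(1/5) - 15)**2 = (1/10 - 15)**2 = (-149/10)**2 = 22201/100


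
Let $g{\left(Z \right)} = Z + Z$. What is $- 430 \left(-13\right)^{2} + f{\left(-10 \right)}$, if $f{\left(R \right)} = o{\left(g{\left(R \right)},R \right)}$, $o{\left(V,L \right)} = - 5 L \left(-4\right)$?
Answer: $-72870$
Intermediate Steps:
$g{\left(Z \right)} = 2 Z$
$o{\left(V,L \right)} = 20 L$
$f{\left(R \right)} = 20 R$
$- 430 \left(-13\right)^{2} + f{\left(-10 \right)} = - 430 \left(-13\right)^{2} + 20 \left(-10\right) = \left(-430\right) 169 - 200 = -72670 - 200 = -72870$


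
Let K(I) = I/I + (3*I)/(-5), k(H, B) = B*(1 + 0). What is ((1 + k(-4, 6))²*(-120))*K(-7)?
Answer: -30576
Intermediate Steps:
k(H, B) = B (k(H, B) = B*1 = B)
K(I) = 1 - 3*I/5 (K(I) = 1 + (3*I)*(-⅕) = 1 - 3*I/5)
((1 + k(-4, 6))²*(-120))*K(-7) = ((1 + 6)²*(-120))*(1 - ⅗*(-7)) = (7²*(-120))*(1 + 21/5) = (49*(-120))*(26/5) = -5880*26/5 = -30576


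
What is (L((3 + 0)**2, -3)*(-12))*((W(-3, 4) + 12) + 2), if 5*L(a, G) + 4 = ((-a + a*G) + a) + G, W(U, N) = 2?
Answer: 6528/5 ≈ 1305.6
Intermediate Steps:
L(a, G) = -4/5 + G/5 + G*a/5 (L(a, G) = -4/5 + (((-a + a*G) + a) + G)/5 = -4/5 + (((-a + G*a) + a) + G)/5 = -4/5 + (G*a + G)/5 = -4/5 + (G + G*a)/5 = -4/5 + (G/5 + G*a/5) = -4/5 + G/5 + G*a/5)
(L((3 + 0)**2, -3)*(-12))*((W(-3, 4) + 12) + 2) = ((-4/5 + (1/5)*(-3) + (1/5)*(-3)*(3 + 0)**2)*(-12))*((2 + 12) + 2) = ((-4/5 - 3/5 + (1/5)*(-3)*3**2)*(-12))*(14 + 2) = ((-4/5 - 3/5 + (1/5)*(-3)*9)*(-12))*16 = ((-4/5 - 3/5 - 27/5)*(-12))*16 = -34/5*(-12)*16 = (408/5)*16 = 6528/5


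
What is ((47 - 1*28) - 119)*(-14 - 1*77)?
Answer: 9100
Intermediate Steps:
((47 - 1*28) - 119)*(-14 - 1*77) = ((47 - 28) - 119)*(-14 - 77) = (19 - 119)*(-91) = -100*(-91) = 9100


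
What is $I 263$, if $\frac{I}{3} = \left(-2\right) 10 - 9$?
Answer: $-22881$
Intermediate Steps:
$I = -87$ ($I = 3 \left(\left(-2\right) 10 - 9\right) = 3 \left(-20 - 9\right) = 3 \left(-29\right) = -87$)
$I 263 = \left(-87\right) 263 = -22881$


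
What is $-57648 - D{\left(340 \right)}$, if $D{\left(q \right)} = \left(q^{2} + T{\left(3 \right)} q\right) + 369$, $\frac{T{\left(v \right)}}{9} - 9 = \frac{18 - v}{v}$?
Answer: $-216457$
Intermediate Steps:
$T{\left(v \right)} = 81 + \frac{9 \left(18 - v\right)}{v}$ ($T{\left(v \right)} = 81 + 9 \frac{18 - v}{v} = 81 + \frac{9 \left(18 - v\right)}{v}$)
$D{\left(q \right)} = 369 + q^{2} + 126 q$ ($D{\left(q \right)} = \left(q^{2} + \left(72 + \frac{162}{3}\right) q\right) + 369 = \left(q^{2} + \left(72 + 162 \cdot \frac{1}{3}\right) q\right) + 369 = \left(q^{2} + \left(72 + 54\right) q\right) + 369 = \left(q^{2} + 126 q\right) + 369 = 369 + q^{2} + 126 q$)
$-57648 - D{\left(340 \right)} = -57648 - \left(369 + 340^{2} + 126 \cdot 340\right) = -57648 - \left(369 + 115600 + 42840\right) = -57648 - 158809 = -216457$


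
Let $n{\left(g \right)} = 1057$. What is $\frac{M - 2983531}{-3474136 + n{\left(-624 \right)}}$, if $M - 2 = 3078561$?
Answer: $- \frac{95032}{3473079} \approx -0.027362$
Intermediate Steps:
$M = 3078563$ ($M = 2 + 3078561 = 3078563$)
$\frac{M - 2983531}{-3474136 + n{\left(-624 \right)}} = \frac{3078563 - 2983531}{-3474136 + 1057} = \frac{95032}{-3473079} = 95032 \left(- \frac{1}{3473079}\right) = - \frac{95032}{3473079}$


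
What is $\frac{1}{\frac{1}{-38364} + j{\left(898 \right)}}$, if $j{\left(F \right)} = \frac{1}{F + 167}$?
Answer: $\frac{13619220}{12433} \approx 1095.4$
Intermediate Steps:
$j{\left(F \right)} = \frac{1}{167 + F}$
$\frac{1}{\frac{1}{-38364} + j{\left(898 \right)}} = \frac{1}{\frac{1}{-38364} + \frac{1}{167 + 898}} = \frac{1}{- \frac{1}{38364} + \frac{1}{1065}} = \frac{1}{\frac{12433}{13619220}} = \frac{13619220}{12433}$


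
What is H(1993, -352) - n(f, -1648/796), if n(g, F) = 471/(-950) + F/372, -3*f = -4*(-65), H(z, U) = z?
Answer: 35049043097/17581650 ≈ 1993.5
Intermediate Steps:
f = -260/3 (f = -(-4)*(-65)/3 = -⅓*260 = -260/3 ≈ -86.667)
n(g, F) = -471/950 + F/372 (n(g, F) = 471*(-1/950) + F*(1/372) = -471/950 + F/372)
H(1993, -352) - n(f, -1648/796) = 1993 - (-471/950 + (-1648/796)/372) = 1993 - (-471/950 + (-1648*1/796)/372) = 1993 - (-471/950 + (1/372)*(-412/199)) = 1993 - (-471/950 - 103/18507) = 1993 - 1*(-8814647/17581650) = 1993 + 8814647/17581650 = 35049043097/17581650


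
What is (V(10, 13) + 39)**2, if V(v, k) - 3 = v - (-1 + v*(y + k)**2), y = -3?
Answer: 896809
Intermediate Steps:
V(v, k) = 4 + v - v*(-3 + k)**2 (V(v, k) = 3 + (v - (-1 + v*(-3 + k)**2)) = 3 + (v + (1 - v*(-3 + k)**2)) = 3 + (1 + v - v*(-3 + k)**2) = 4 + v - v*(-3 + k)**2)
(V(10, 13) + 39)**2 = ((4 + 10 - 1*10*(-3 + 13)**2) + 39)**2 = ((4 + 10 - 1*10*10**2) + 39)**2 = ((4 + 10 - 1*10*100) + 39)**2 = ((4 + 10 - 1000) + 39)**2 = (-986 + 39)**2 = (-947)**2 = 896809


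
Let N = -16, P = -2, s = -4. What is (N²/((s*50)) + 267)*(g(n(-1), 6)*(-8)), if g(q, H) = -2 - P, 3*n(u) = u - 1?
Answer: 0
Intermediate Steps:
n(u) = -⅓ + u/3 (n(u) = (u - 1)/3 = (-1 + u)/3 = -⅓ + u/3)
g(q, H) = 0 (g(q, H) = -2 - 1*(-2) = -2 + 2 = 0)
(N²/((s*50)) + 267)*(g(n(-1), 6)*(-8)) = ((-16)²/((-4*50)) + 267)*(0*(-8)) = (256/(-200) + 267)*0 = (256*(-1/200) + 267)*0 = (-32/25 + 267)*0 = (6643/25)*0 = 0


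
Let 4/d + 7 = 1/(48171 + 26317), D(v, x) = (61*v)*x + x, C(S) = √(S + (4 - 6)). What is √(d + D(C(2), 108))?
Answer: 2*√811305344395/173805 ≈ 10.365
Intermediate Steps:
C(S) = √(-2 + S) (C(S) = √(S - 2) = √(-2 + S))
D(v, x) = x + 61*v*x (D(v, x) = 61*v*x + x = x + 61*v*x)
d = -297952/521415 (d = 4/(-7 + 1/(48171 + 26317)) = 4/(-7 + 1/74488) = 4/(-521415/74488) = 4*(-74488/521415) = -297952/521415 ≈ -0.57143)
√(d + D(C(2), 108)) = √(-297952/521415 + 108*(1 + 61*√(-2 + 2))) = √(-297952/521415 + 108*(1 + 61*√0)) = √(-297952/521415 + 108*(1 + 61*0)) = √(-297952/521415 + 108*(1 + 0)) = √(-297952/521415 + 108*1) = √(-297952/521415 + 108) = √(56014868/521415) = 2*√811305344395/173805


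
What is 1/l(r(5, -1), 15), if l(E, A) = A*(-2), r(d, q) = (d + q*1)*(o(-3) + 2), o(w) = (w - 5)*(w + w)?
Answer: -1/30 ≈ -0.033333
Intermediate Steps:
o(w) = 2*w*(-5 + w) (o(w) = (-5 + w)*(2*w) = 2*w*(-5 + w))
r(d, q) = 50*d + 50*q (r(d, q) = (d + q*1)*(2*(-3)*(-5 - 3) + 2) = (d + q)*(2*(-3)*(-8) + 2) = (d + q)*(48 + 2) = (d + q)*50 = 50*d + 50*q)
l(E, A) = -2*A
1/l(r(5, -1), 15) = 1/(-2*15) = 1/(-30) = -1/30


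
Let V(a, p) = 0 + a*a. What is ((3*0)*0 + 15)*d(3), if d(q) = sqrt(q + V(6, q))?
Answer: 15*sqrt(39) ≈ 93.675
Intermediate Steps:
V(a, p) = a**2 (V(a, p) = 0 + a**2 = a**2)
d(q) = sqrt(36 + q) (d(q) = sqrt(q + 6**2) = sqrt(q + 36) = sqrt(36 + q))
((3*0)*0 + 15)*d(3) = ((3*0)*0 + 15)*sqrt(36 + 3) = (0*0 + 15)*sqrt(39) = (0 + 15)*sqrt(39) = 15*sqrt(39)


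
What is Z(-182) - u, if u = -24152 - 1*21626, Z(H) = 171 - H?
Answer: 46131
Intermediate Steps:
u = -45778 (u = -24152 - 21626 = -45778)
Z(-182) - u = (171 - 1*(-182)) - 1*(-45778) = (171 + 182) + 45778 = 353 + 45778 = 46131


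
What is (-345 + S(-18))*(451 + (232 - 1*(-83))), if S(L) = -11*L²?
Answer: -2994294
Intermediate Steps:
(-345 + S(-18))*(451 + (232 - 1*(-83))) = (-345 - 11*(-18)²)*(451 + (232 - 1*(-83))) = (-345 - 11*324)*(451 + (232 + 83)) = (-345 - 3564)*(451 + 315) = -3909*766 = -2994294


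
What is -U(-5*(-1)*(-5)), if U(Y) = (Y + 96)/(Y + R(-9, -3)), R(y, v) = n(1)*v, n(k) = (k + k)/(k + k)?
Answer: 71/28 ≈ 2.5357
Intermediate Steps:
n(k) = 1 (n(k) = (2*k)/((2*k)) = (2*k)*(1/(2*k)) = 1)
R(y, v) = v (R(y, v) = 1*v = v)
U(Y) = (96 + Y)/(-3 + Y) (U(Y) = (Y + 96)/(Y - 3) = (96 + Y)/(-3 + Y))
-U(-5*(-1)*(-5)) = -(96 - 5*(-1)*(-5))/(-3 - 5*(-1)*(-5)) = -(96 + 5*(-5))/(-3 + 5*(-5)) = -(96 - 25)/(-3 - 25) = -71/(-28) = -(-1)*71/28 = -1*(-71/28) = 71/28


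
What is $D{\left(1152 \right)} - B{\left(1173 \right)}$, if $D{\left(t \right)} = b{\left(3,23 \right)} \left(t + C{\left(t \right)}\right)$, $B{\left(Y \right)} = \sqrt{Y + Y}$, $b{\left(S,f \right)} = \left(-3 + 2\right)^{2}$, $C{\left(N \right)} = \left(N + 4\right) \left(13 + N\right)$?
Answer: $1347892 - \sqrt{2346} \approx 1.3478 \cdot 10^{6}$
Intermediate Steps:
$C{\left(N \right)} = \left(4 + N\right) \left(13 + N\right)$
$b{\left(S,f \right)} = 1$ ($b{\left(S,f \right)} = \left(-1\right)^{2} = 1$)
$B{\left(Y \right)} = \sqrt{2} \sqrt{Y}$ ($B{\left(Y \right)} = \sqrt{2 Y} = \sqrt{2} \sqrt{Y}$)
$D{\left(t \right)} = 52 + t^{2} + 18 t$ ($D{\left(t \right)} = 1 \left(t + \left(52 + t^{2} + 17 t\right)\right) = 1 \left(52 + t^{2} + 18 t\right) = 52 + t^{2} + 18 t$)
$D{\left(1152 \right)} - B{\left(1173 \right)} = \left(52 + 1152^{2} + 18 \cdot 1152\right) - \sqrt{2} \sqrt{1173} = \left(52 + 1327104 + 20736\right) - \sqrt{2346} = 1347892 - \sqrt{2346}$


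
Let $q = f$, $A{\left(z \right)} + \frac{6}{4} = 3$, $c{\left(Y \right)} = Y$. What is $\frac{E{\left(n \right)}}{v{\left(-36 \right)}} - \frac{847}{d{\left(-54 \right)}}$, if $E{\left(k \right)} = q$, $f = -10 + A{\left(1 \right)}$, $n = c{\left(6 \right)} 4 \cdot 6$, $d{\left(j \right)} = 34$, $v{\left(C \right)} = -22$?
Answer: $- \frac{18345}{748} \approx -24.525$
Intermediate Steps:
$A{\left(z \right)} = \frac{3}{2}$ ($A{\left(z \right)} = - \frac{3}{2} + 3 = \frac{3}{2}$)
$n = 144$ ($n = 6 \cdot 4 \cdot 6 = 24 \cdot 6 = 144$)
$f = - \frac{17}{2}$ ($f = -10 + \frac{3}{2} = - \frac{17}{2} \approx -8.5$)
$q = - \frac{17}{2} \approx -8.5$
$E{\left(k \right)} = - \frac{17}{2}$
$\frac{E{\left(n \right)}}{v{\left(-36 \right)}} - \frac{847}{d{\left(-54 \right)}} = - \frac{17}{2 \left(-22\right)} - \frac{847}{34} = \left(- \frac{17}{2}\right) \left(- \frac{1}{22}\right) - \frac{847}{34} = \frac{17}{44} - \frac{847}{34} = - \frac{18345}{748}$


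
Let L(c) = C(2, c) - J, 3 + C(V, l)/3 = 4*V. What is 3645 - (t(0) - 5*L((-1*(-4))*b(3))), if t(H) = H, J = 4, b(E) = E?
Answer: 3700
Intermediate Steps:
C(V, l) = -9 + 12*V (C(V, l) = -9 + 3*(4*V) = -9 + 12*V)
L(c) = 11 (L(c) = (-9 + 12*2) - 1*4 = (-9 + 24) - 4 = 15 - 4 = 11)
3645 - (t(0) - 5*L((-1*(-4))*b(3))) = 3645 - (0 - 5*11) = 3645 - (0 - 55) = 3645 - 1*(-55) = 3645 + 55 = 3700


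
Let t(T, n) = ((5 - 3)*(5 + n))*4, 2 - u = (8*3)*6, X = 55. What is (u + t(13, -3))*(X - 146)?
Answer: 11466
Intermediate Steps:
u = -142 (u = 2 - 8*3*6 = 2 - 24*6 = 2 - 1*144 = 2 - 144 = -142)
t(T, n) = 40 + 8*n (t(T, n) = (2*(5 + n))*4 = (10 + 2*n)*4 = 40 + 8*n)
(u + t(13, -3))*(X - 146) = (-142 + (40 + 8*(-3)))*(55 - 146) = (-142 + (40 - 24))*(-91) = (-142 + 16)*(-91) = -126*(-91) = 11466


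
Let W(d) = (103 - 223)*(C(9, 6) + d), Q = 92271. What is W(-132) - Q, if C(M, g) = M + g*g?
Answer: -81831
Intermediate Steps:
C(M, g) = M + g²
W(d) = -5400 - 120*d (W(d) = (103 - 223)*((9 + 6²) + d) = -120*((9 + 36) + d) = -120*(45 + d) = -5400 - 120*d)
W(-132) - Q = (-5400 - 120*(-132)) - 1*92271 = (-5400 + 15840) - 92271 = 10440 - 92271 = -81831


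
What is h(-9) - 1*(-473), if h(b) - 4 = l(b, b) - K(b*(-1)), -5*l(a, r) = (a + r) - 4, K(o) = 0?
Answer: 2407/5 ≈ 481.40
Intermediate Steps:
l(a, r) = ⅘ - a/5 - r/5 (l(a, r) = -((a + r) - 4)/5 = -(-4 + a + r)/5 = ⅘ - a/5 - r/5)
h(b) = 24/5 - 2*b/5 (h(b) = 4 + ((⅘ - b/5 - b/5) - 1*0) = 4 + ((⅘ - 2*b/5) + 0) = 4 + (⅘ - 2*b/5) = 24/5 - 2*b/5)
h(-9) - 1*(-473) = (24/5 - ⅖*(-9)) - 1*(-473) = (24/5 + 18/5) + 473 = 42/5 + 473 = 2407/5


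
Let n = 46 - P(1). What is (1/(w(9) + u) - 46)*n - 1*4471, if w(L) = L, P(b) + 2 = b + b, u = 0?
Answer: -59237/9 ≈ -6581.9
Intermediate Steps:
P(b) = -2 + 2*b (P(b) = -2 + (b + b) = -2 + 2*b)
n = 46 (n = 46 - (-2 + 2*1) = 46 - (-2 + 2) = 46 - 1*0 = 46 + 0 = 46)
(1/(w(9) + u) - 46)*n - 1*4471 = (1/(9 + 0) - 46)*46 - 1*4471 = (1/9 - 46)*46 - 4471 = (⅑ - 46)*46 - 4471 = -413/9*46 - 4471 = -18998/9 - 4471 = -59237/9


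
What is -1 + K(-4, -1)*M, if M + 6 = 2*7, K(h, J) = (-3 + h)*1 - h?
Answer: -25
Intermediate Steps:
K(h, J) = -3 (K(h, J) = (-3 + h) - h = -3)
M = 8 (M = -6 + 2*7 = -6 + 14 = 8)
-1 + K(-4, -1)*M = -1 - 3*8 = -1 - 24 = -25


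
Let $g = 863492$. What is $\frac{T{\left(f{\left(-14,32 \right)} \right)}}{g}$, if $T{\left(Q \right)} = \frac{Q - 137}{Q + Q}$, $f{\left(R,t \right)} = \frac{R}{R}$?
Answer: $- \frac{17}{215873} \approx -7.875 \cdot 10^{-5}$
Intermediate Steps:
$f{\left(R,t \right)} = 1$
$T{\left(Q \right)} = \frac{-137 + Q}{2 Q}$
$\frac{T{\left(f{\left(-14,32 \right)} \right)}}{g} = \frac{\frac{1}{2} \cdot 1^{-1} \left(-137 + 1\right)}{863492} = \frac{1}{2} \cdot 1 \left(-136\right) \frac{1}{863492} = \left(-68\right) \frac{1}{863492} = - \frac{17}{215873}$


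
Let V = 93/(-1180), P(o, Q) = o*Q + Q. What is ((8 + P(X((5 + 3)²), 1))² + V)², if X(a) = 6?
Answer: 70440875649/1392400 ≈ 50590.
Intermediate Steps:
P(o, Q) = Q + Q*o (P(o, Q) = Q*o + Q = Q + Q*o)
V = -93/1180 (V = 93*(-1/1180) = -93/1180 ≈ -0.078814)
((8 + P(X((5 + 3)²), 1))² + V)² = ((8 + 1*(1 + 6))² - 93/1180)² = ((8 + 1*7)² - 93/1180)² = ((8 + 7)² - 93/1180)² = (15² - 93/1180)² = (225 - 93/1180)² = (265407/1180)² = 70440875649/1392400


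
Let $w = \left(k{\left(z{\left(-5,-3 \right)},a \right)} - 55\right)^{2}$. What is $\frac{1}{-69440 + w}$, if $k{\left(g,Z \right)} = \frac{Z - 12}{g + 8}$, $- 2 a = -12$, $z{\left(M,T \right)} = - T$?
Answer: $- \frac{121}{8028919} \approx -1.5071 \cdot 10^{-5}$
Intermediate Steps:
$a = 6$ ($a = \left(- \frac{1}{2}\right) \left(-12\right) = 6$)
$k{\left(g,Z \right)} = \frac{-12 + Z}{8 + g}$
$w = \frac{373321}{121}$ ($w = \left(\frac{-12 + 6}{8 - -3} - 55\right)^{2} = \left(\frac{1}{8 + 3} \left(-6\right) - 55\right)^{2} = \left(\frac{1}{11} \left(-6\right) - 55\right)^{2} = \left(- \frac{6}{11} - 55\right)^{2} = \left(- \frac{611}{11}\right)^{2} = \frac{373321}{121} \approx 3085.3$)
$\frac{1}{-69440 + w} = \frac{1}{-69440 + \frac{373321}{121}} = \frac{1}{- \frac{8028919}{121}} = - \frac{121}{8028919}$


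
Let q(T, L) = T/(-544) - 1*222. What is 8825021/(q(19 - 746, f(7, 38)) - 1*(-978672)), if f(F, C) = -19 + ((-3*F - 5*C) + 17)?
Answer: 4800811424/532277527 ≈ 9.0194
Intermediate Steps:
f(F, C) = -2 - 5*C - 3*F (f(F, C) = -19 + ((-5*C - 3*F) + 17) = -19 + (17 - 5*C - 3*F) = -2 - 5*C - 3*F)
q(T, L) = -222 - T/544 (q(T, L) = T*(-1/544) - 222 = -T/544 - 222 = -222 - T/544)
8825021/(q(19 - 746, f(7, 38)) - 1*(-978672)) = 8825021/((-222 - (19 - 746)/544) - 1*(-978672)) = 8825021/((-222 - 1/544*(-727)) + 978672) = 8825021/((-222 + 727/544) + 978672) = 8825021/(-120041/544 + 978672) = 8825021/(532277527/544) = 8825021*(544/532277527) = 4800811424/532277527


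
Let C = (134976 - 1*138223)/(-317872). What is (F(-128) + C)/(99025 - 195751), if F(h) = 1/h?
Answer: -6109/245971896576 ≈ -2.4836e-8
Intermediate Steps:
C = 3247/317872 (C = (134976 - 138223)*(-1/317872) = -3247*(-1/317872) = 3247/317872 ≈ 0.010215)
(F(-128) + C)/(99025 - 195751) = (1/(-128) + 3247/317872)/(99025 - 195751) = (-1/128 + 3247/317872)/(-96726) = (6109/2542976)*(-1/96726) = -6109/245971896576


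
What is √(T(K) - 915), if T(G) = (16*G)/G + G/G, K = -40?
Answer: I*√898 ≈ 29.967*I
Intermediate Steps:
T(G) = 17 (T(G) = 16 + 1 = 17)
√(T(K) - 915) = √(17 - 915) = √(-898) = I*√898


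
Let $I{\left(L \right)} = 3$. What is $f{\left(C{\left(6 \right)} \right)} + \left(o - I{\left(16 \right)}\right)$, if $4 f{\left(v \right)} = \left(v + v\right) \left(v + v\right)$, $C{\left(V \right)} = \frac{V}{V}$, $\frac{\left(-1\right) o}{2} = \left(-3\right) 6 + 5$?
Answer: $24$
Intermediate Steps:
$o = 26$ ($o = - 2 \left(\left(-3\right) 6 + 5\right) = - 2 \left(-18 + 5\right) = \left(-2\right) \left(-13\right) = 26$)
$C{\left(V \right)} = 1$
$f{\left(v \right)} = v^{2}$ ($f{\left(v \right)} = \frac{\left(v + v\right) \left(v + v\right)}{4} = \frac{2 v 2 v}{4} = \frac{4 v^{2}}{4} = v^{2}$)
$f{\left(C{\left(6 \right)} \right)} + \left(o - I{\left(16 \right)}\right) = 1^{2} + \left(26 - 3\right) = 1 + \left(26 - 3\right) = 1 + 23 = 24$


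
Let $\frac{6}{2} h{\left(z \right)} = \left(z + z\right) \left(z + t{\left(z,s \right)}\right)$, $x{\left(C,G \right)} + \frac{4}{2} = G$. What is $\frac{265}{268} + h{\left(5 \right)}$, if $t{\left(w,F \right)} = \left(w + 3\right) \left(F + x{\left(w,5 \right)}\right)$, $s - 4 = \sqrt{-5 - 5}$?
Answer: $\frac{164275}{804} + \frac{80 i \sqrt{10}}{3} \approx 204.32 + 84.327 i$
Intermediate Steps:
$x{\left(C,G \right)} = -2 + G$
$s = 4 + i \sqrt{10}$ ($s = 4 + \sqrt{-5 - 5} = 4 + \sqrt{-10} = 4 + i \sqrt{10} \approx 4.0 + 3.1623 i$)
$t{\left(w,F \right)} = \left(3 + F\right) \left(3 + w\right)$ ($t{\left(w,F \right)} = \left(w + 3\right) \left(F + \left(-2 + 5\right)\right) = \left(3 + w\right) \left(F + 3\right) = \left(3 + w\right) \left(3 + F\right) = \left(3 + F\right) \left(3 + w\right)$)
$h{\left(z \right)} = \frac{2 z \left(21 + 4 z + z \left(4 + i \sqrt{10}\right) + 3 i \sqrt{10}\right)}{3}$ ($h{\left(z \right)} = \frac{\left(z + z\right) \left(z + \left(9 + 3 \left(4 + i \sqrt{10}\right) + 3 z + \left(4 + i \sqrt{10}\right) z\right)\right)}{3} = \frac{2 z \left(z + \left(9 + \left(12 + 3 i \sqrt{10}\right) + 3 z + z \left(4 + i \sqrt{10}\right)\right)\right)}{3} = \frac{2 z \left(z + \left(21 + 3 z + z \left(4 + i \sqrt{10}\right) + 3 i \sqrt{10}\right)\right)}{3} = \frac{2 z \left(21 + 4 z + z \left(4 + i \sqrt{10}\right) + 3 i \sqrt{10}\right)}{3}$)
$\frac{265}{268} + h{\left(5 \right)} = \frac{265}{268} + \frac{2}{3} \cdot 5 \left(21 + 8 \cdot 5 + 3 i \sqrt{10} + i 5 \sqrt{10}\right) = 265 \cdot \frac{1}{268} + \frac{2}{3} \cdot 5 \left(21 + 40 + 3 i \sqrt{10} + 5 i \sqrt{10}\right) = \frac{265}{268} + \frac{2}{3} \cdot 5 \left(61 + 8 i \sqrt{10}\right) = \frac{265}{268} + \left(\frac{610}{3} + \frac{80 i \sqrt{10}}{3}\right) = \frac{164275}{804} + \frac{80 i \sqrt{10}}{3}$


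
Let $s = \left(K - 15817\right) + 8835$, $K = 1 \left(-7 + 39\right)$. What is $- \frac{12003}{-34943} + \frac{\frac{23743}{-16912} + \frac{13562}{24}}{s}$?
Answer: $\frac{3233111014423}{12321432933600} \approx 0.2624$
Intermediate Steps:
$K = 32$ ($K = 1 \cdot 32 = 32$)
$s = -6950$ ($s = \left(32 - 15817\right) + 8835 = -15785 + 8835 = -6950$)
$- \frac{12003}{-34943} + \frac{\frac{23743}{-16912} + \frac{13562}{24}}{s} = - \frac{12003}{-34943} + \frac{\frac{23743}{-16912} + \frac{13562}{24}}{-6950} = \left(-12003\right) \left(- \frac{1}{34943}\right) + \left(23743 \left(- \frac{1}{16912}\right) + 13562 \cdot \frac{1}{24}\right) \left(- \frac{1}{6950}\right) = \frac{12003}{34943} + \left(- \frac{23743}{16912} + \frac{6781}{12}\right) \left(- \frac{1}{6950}\right) = \frac{12003}{34943} + \frac{28598839}{50736} \left(- \frac{1}{6950}\right) = \frac{12003}{34943} - \frac{28598839}{352615200} = \frac{3233111014423}{12321432933600}$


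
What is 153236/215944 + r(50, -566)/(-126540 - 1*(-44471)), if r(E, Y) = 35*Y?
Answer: 4213443981/4430577034 ≈ 0.95099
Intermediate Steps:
153236/215944 + r(50, -566)/(-126540 - 1*(-44471)) = 153236/215944 + (35*(-566))/(-126540 - 1*(-44471)) = 153236*(1/215944) - 19810/(-126540 + 44471) = 38309/53986 - 19810/(-82069) = 38309/53986 - 19810*(-1/82069) = 38309/53986 + 19810/82069 = 4213443981/4430577034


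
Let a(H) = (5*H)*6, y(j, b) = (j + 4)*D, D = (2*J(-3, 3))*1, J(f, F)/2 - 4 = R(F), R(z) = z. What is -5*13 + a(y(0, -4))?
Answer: 3295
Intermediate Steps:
J(f, F) = 8 + 2*F
D = 28 (D = (2*(8 + 2*3))*1 = (2*(8 + 6))*1 = (2*14)*1 = 28*1 = 28)
y(j, b) = 112 + 28*j (y(j, b) = (j + 4)*28 = (4 + j)*28 = 112 + 28*j)
a(H) = 30*H
-5*13 + a(y(0, -4)) = -5*13 + 30*(112 + 28*0) = -65 + 30*(112 + 0) = -65 + 30*112 = -65 + 3360 = 3295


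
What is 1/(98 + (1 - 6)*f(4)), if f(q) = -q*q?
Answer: 1/178 ≈ 0.0056180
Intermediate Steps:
f(q) = -q**2
1/(98 + (1 - 6)*f(4)) = 1/(98 + (1 - 6)*(-1*4**2)) = 1/(98 - (-5)*16) = 1/(98 - 5*(-16)) = 1/(98 + 80) = 1/178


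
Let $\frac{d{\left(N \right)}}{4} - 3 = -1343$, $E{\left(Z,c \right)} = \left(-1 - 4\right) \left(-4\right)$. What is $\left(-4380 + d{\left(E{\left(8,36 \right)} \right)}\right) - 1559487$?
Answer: $-1569227$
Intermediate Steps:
$E{\left(Z,c \right)} = 20$ ($E{\left(Z,c \right)} = \left(-5\right) \left(-4\right) = 20$)
$d{\left(N \right)} = -5360$ ($d{\left(N \right)} = 12 + 4 \left(-1343\right) = 12 - 5372 = -5360$)
$\left(-4380 + d{\left(E{\left(8,36 \right)} \right)}\right) - 1559487 = \left(-4380 - 5360\right) - 1559487 = -9740 - 1559487 = -1569227$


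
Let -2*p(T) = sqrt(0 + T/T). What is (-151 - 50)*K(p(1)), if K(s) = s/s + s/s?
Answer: -402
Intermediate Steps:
p(T) = -1/2 (p(T) = -sqrt(0 + T/T)/2 = -sqrt(0 + 1)/2 = -sqrt(1)/2 = -1/2*1 = -1/2)
K(s) = 2 (K(s) = 1 + 1 = 2)
(-151 - 50)*K(p(1)) = (-151 - 50)*2 = -201*2 = -402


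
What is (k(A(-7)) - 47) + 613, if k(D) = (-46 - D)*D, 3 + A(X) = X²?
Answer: -3666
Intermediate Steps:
A(X) = -3 + X²
k(D) = D*(-46 - D)
(k(A(-7)) - 47) + 613 = (-(-3 + (-7)²)*(46 + (-3 + (-7)²)) - 47) + 613 = (-(-3 + 49)*(46 + (-3 + 49)) - 47) + 613 = (-1*46*(46 + 46) - 47) + 613 = (-1*46*92 - 47) + 613 = (-4232 - 47) + 613 = -4279 + 613 = -3666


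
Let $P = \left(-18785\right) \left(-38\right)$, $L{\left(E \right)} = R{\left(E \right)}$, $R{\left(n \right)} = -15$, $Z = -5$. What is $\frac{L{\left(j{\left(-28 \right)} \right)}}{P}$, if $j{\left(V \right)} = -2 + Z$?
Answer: $- \frac{3}{142766} \approx -2.1013 \cdot 10^{-5}$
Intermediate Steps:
$j{\left(V \right)} = -7$ ($j{\left(V \right)} = -2 - 5 = -7$)
$L{\left(E \right)} = -15$
$P = 713830$
$\frac{L{\left(j{\left(-28 \right)} \right)}}{P} = - \frac{15}{713830} = \left(-15\right) \frac{1}{713830} = - \frac{3}{142766}$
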